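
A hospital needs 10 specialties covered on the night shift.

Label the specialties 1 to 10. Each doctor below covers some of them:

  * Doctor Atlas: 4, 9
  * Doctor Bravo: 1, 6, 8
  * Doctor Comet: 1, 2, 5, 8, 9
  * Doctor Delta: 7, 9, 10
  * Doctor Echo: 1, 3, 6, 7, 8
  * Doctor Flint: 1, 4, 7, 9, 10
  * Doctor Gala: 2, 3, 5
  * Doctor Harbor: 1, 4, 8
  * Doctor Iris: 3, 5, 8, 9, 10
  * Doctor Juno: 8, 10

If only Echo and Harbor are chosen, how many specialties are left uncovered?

Union of Echo, Harbor = {1, 3, 4, 6, 7, 8}.
Not covered: 2, 5, 9, 10 — 4 specialties.

4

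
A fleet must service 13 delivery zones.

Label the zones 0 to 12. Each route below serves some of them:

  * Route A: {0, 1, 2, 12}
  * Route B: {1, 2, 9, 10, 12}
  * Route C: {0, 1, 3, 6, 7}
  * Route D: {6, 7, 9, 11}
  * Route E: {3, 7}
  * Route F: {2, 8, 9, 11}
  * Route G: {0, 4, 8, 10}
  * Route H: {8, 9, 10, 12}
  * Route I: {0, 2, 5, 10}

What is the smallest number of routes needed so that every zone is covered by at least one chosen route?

Take {A, C, F, G, I}. Their union is {0, 1, 2, 3, 4, 5, 6, 7, 8, 9, 10, 11, 12}, which is all 13 zones.
No 4 of the 9 routes cover everything (all 126 combinations miss at least one zone), so 5 is optimal.

5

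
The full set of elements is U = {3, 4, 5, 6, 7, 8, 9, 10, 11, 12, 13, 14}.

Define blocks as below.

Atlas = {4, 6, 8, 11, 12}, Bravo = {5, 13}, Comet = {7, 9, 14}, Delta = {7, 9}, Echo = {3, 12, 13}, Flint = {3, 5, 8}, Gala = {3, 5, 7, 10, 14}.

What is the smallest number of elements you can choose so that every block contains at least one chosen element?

3

Take H = {5, 9, 12}. Each listed block contains at least one of these, so H is a hitting set of size 3.
The blocks Atlas, Bravo, Delta are pairwise disjoint, so any hitting set needs a separate element for each — at least 3. Hence 3 is optimal.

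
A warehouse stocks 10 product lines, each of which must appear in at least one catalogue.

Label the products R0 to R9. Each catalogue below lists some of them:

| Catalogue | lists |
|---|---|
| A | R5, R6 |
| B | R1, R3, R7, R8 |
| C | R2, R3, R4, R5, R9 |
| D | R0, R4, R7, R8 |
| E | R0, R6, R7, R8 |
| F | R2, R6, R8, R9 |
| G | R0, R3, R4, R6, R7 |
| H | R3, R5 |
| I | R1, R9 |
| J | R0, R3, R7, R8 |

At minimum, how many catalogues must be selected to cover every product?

Take {C, E, I}. Their union is {R0, R1, R2, R3, R4, R5, R6, R7, R8, R9}, which is all 10 products.
No 2 of the 10 catalogues cover everything (all 45 combinations miss at least one product), so 3 is optimal.

3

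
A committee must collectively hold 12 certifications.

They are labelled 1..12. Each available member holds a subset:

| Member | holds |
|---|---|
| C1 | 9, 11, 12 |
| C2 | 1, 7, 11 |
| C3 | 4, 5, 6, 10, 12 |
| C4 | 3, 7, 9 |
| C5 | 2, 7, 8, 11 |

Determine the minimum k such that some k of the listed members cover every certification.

C2 and C3 and C4 and C5 together: C2 ∪ C3 ∪ C4 ∪ C5 = {1, 2, 3, 4, 5, 6, 7, 8, 9, 10, 11, 12} — every certification is covered.
No 3 of the 5 members cover everything (all 10 combinations miss at least one certification), so 4 is optimal.

4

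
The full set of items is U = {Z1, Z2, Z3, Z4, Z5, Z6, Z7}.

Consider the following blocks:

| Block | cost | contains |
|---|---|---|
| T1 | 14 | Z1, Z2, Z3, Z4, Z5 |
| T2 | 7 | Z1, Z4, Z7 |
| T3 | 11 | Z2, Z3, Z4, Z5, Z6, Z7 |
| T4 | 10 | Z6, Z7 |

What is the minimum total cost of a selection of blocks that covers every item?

T2, T3 together cover every item (T2 ∪ T3 = {Z1, Z2, Z3, Z4, Z5, Z6, Z7}); total cost 7 + 11 = 18.
No covering selection has total cost below 18.

18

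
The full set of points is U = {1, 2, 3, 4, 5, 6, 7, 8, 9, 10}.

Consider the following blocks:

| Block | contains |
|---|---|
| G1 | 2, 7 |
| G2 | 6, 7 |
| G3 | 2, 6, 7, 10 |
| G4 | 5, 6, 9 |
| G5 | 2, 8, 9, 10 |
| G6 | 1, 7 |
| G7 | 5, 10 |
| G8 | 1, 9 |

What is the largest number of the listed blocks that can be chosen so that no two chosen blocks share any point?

G1, G7, G8 are pairwise disjoint (G1={2,7}; G7={5,10}; G8={1,9}).
Every remaining block overlaps one of these, and no 4 of the listed blocks are pairwise disjoint, so 3 is the maximum.

3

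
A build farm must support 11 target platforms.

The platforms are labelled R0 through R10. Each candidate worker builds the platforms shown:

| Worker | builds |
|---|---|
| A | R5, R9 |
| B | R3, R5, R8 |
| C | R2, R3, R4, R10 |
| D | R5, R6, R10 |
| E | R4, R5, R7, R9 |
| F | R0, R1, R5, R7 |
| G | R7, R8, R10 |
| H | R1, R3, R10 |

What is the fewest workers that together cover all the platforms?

5

A and B and C and D and F together: A ∪ B ∪ C ∪ D ∪ F = {R0, R1, R2, R3, R4, R5, R6, R7, R8, R9, R10} — every platform is covered.
No 4 of the 8 workers cover everything (all 70 combinations miss at least one platform), so 5 is optimal.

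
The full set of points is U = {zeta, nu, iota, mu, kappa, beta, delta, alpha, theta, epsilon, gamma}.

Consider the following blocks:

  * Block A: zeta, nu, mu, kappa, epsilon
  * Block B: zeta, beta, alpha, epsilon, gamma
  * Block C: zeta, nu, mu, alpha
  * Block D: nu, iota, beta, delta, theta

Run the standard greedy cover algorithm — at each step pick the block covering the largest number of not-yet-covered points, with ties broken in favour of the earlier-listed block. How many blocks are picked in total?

3

Greedy: pick A (covers 5 new) → pick D (covers 4 new) → pick B (covers 2 new). Total picks: 3.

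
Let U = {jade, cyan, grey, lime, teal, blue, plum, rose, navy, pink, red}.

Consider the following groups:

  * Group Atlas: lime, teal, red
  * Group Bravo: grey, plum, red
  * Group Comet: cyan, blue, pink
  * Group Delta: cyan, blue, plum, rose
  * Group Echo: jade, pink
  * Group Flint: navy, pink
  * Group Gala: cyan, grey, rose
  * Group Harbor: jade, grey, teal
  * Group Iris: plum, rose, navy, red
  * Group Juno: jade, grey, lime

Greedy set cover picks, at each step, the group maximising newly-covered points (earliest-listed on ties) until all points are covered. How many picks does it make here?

Greedy: pick Delta (covers 4 new) → pick Atlas (covers 3 new) → pick Echo (covers 2 new) → pick Bravo (covers 1 new) → pick Flint (covers 1 new). Total picks: 5.
(The true minimum cover uses only 4 groups, so greedy is not optimal here.)

5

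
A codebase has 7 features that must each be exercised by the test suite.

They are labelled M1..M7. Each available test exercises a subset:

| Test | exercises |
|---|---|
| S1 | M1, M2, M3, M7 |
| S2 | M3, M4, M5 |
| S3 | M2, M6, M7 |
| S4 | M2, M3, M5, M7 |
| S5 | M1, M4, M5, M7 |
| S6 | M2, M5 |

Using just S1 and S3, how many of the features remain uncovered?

Union of S1, S3 = {M1, M2, M3, M6, M7}.
Not covered: M4, M5 — 2 features.

2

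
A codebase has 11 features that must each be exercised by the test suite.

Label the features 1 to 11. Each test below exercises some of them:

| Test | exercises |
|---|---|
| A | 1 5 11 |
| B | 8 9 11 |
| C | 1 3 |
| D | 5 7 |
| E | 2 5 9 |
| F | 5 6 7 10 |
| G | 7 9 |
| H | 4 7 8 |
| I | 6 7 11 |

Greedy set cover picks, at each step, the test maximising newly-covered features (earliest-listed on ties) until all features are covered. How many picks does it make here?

5

Greedy: pick F (covers 4 new) → pick B (covers 3 new) → pick C (covers 2 new) → pick E (covers 1 new) → pick H (covers 1 new). Total picks: 5.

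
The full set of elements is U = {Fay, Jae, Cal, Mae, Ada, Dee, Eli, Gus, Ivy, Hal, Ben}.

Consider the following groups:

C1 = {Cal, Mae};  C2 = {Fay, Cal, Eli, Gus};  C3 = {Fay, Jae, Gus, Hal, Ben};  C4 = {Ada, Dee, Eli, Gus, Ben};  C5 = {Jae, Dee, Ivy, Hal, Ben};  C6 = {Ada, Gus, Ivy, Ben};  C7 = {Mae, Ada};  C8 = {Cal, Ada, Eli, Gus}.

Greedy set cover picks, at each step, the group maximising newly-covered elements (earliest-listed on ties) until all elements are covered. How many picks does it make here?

Greedy: pick C3 (covers 5 new) → pick C4 (covers 3 new) → pick C1 (covers 2 new) → pick C5 (covers 1 new). Total picks: 4.
(The true minimum cover uses only 3 groups, so greedy is not optimal here.)

4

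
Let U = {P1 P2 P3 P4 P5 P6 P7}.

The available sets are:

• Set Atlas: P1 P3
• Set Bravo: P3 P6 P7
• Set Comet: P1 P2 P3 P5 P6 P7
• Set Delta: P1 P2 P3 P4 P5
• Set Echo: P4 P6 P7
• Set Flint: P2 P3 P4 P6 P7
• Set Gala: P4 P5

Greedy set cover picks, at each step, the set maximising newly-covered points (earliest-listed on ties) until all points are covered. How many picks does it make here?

Greedy: pick Comet (covers 6 new) → pick Delta (covers 1 new). Total picks: 2.

2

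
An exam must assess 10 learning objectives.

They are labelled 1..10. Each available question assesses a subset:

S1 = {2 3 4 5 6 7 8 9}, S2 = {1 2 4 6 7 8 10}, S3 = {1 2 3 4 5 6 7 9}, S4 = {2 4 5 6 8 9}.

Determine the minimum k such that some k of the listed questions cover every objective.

Take {S1, S2}. Their union is {1, 2, 3, 4, 5, 6, 7, 8, 9, 10}, which is all 10 objectives.
No single question has all 10 objectives (the largest, S1, has 8), so 2 is optimal.

2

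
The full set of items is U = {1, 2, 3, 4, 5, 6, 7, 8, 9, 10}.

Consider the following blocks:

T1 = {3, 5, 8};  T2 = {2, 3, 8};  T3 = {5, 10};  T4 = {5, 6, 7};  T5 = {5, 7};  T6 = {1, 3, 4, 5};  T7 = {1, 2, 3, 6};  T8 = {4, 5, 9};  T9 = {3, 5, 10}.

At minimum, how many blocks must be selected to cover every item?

T1 and T3 and T5 and T7 and T8 together: T1 ∪ T3 ∪ T5 ∪ T7 ∪ T8 = {1, 2, 3, 4, 5, 6, 7, 8, 9, 10} — every item is covered.
No 4 of the 9 blocks cover everything (all 126 combinations miss at least one item), so 5 is optimal.

5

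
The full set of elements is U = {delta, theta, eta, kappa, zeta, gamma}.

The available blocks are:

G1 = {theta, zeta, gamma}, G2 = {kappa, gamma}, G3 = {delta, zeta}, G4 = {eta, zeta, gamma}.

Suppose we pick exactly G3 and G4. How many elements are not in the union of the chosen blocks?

Union of G3, G4 = {delta, eta, zeta, gamma}.
Not covered: theta, kappa — 2 elements.

2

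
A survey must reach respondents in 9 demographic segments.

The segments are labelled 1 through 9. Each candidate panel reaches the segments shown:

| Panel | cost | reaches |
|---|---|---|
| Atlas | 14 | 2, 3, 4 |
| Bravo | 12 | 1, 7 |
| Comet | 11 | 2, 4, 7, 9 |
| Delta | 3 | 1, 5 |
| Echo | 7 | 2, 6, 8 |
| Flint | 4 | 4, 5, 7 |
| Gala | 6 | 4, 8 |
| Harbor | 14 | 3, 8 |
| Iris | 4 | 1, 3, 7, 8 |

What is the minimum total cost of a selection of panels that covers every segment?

25

Comet, Delta, Echo, Iris together cover every segment (Comet ∪ Delta ∪ Echo ∪ Iris = {1, 2, 3, 4, 5, 6, 7, 8, 9}); total cost 11 + 3 + 7 + 4 = 25.
The greedy pick Iris, Flint, Echo, Comet costs 26; no covering selection beats 25.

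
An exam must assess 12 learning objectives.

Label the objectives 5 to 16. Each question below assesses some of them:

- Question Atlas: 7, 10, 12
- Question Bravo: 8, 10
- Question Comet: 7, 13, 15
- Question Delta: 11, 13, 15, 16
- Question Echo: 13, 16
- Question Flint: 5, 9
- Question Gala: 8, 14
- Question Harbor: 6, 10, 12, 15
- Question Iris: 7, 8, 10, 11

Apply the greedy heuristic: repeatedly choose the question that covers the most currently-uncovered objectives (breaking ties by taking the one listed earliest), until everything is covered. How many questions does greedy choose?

5

Greedy: pick Delta (covers 4 new) → pick Atlas (covers 3 new) → pick Flint (covers 2 new) → pick Gala (covers 2 new) → pick Harbor (covers 1 new). Total picks: 5.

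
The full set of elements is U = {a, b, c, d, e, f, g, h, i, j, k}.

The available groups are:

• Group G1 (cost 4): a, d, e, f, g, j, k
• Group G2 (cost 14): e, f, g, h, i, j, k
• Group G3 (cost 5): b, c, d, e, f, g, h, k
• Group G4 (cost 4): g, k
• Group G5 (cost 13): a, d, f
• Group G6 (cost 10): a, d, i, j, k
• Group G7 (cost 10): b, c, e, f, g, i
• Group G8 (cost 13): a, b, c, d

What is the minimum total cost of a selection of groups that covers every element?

15

G3, G6 together cover every element (G3 ∪ G6 = {a, b, c, d, e, f, g, h, i, j, k}); total cost 5 + 10 = 15.
The greedy pick G1, G3, G6 costs 19; no covering selection beats 15.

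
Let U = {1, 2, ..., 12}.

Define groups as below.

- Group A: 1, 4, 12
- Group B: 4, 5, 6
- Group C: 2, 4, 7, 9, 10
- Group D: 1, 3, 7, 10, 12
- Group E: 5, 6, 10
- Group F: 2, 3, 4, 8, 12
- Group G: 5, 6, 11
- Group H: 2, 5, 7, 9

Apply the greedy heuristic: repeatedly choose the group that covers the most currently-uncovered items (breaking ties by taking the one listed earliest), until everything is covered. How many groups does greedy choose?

Greedy: pick C (covers 5 new) → pick D (covers 3 new) → pick G (covers 3 new) → pick F (covers 1 new). Total picks: 4.

4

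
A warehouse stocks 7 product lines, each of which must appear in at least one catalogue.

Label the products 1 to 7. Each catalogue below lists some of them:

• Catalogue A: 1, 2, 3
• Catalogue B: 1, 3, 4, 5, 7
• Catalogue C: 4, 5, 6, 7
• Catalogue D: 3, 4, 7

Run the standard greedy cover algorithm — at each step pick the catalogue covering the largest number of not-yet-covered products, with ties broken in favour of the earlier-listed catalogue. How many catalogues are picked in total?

3

Greedy: pick B (covers 5 new) → pick A (covers 1 new) → pick C (covers 1 new). Total picks: 3.
(The true minimum cover uses only 2 catalogues, so greedy is not optimal here.)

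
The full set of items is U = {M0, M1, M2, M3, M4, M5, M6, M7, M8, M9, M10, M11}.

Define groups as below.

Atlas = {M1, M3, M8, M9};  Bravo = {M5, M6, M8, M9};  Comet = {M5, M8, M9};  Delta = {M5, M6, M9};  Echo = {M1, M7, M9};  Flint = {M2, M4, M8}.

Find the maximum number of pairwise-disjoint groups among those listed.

2

Echo, Flint are pairwise disjoint (Echo={M1,M7,M9}; Flint={M2,M4,M8}).
Every remaining group overlaps one of these, and no 3 of the listed groups are pairwise disjoint, so 2 is the maximum.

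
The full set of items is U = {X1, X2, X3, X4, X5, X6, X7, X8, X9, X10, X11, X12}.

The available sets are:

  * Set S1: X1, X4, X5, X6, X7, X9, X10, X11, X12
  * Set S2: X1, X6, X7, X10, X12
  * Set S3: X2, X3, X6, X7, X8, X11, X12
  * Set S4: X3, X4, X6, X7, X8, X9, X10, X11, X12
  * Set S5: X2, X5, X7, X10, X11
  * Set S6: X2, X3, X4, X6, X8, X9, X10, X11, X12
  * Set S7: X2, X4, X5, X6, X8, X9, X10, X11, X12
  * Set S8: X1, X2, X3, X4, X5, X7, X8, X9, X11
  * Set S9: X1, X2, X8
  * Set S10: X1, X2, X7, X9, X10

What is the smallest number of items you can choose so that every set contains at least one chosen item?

The 2 items {X8, X10} hit every set.
No single item lies in every set, so at least 2 are needed and 2 is optimal.

2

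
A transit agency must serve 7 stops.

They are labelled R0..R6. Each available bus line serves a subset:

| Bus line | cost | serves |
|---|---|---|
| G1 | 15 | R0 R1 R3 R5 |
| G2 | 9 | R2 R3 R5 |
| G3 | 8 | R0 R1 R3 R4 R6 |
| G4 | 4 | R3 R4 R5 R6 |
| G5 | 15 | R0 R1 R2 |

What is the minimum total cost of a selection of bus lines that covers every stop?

17

G2, G3 together cover every stop (G2 ∪ G3 = {R0, R1, R2, R3, R4, R5, R6}); total cost 9 + 8 = 17.
The greedy pick G4, G3, G2 costs 21; no covering selection beats 17.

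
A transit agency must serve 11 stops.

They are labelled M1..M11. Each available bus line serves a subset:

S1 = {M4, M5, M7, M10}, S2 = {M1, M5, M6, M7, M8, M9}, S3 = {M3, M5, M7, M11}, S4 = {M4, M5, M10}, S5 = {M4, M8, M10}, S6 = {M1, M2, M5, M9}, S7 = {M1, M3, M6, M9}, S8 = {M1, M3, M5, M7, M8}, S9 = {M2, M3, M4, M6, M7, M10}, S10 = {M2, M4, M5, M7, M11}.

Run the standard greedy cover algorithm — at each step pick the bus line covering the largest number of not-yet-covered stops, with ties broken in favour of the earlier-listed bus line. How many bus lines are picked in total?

Greedy: pick S2 (covers 6 new) → pick S9 (covers 4 new) → pick S3 (covers 1 new). Total picks: 3.

3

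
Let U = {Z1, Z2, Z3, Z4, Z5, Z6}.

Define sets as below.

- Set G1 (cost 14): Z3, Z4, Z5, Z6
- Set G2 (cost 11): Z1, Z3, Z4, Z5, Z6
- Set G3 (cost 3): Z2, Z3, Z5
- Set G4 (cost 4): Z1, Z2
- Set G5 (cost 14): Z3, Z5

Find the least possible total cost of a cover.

14

G2, G3 together cover every item (G2 ∪ G3 = {Z1, Z2, Z3, Z4, Z5, Z6}); total cost 11 + 3 = 14.
No covering selection has total cost below 14.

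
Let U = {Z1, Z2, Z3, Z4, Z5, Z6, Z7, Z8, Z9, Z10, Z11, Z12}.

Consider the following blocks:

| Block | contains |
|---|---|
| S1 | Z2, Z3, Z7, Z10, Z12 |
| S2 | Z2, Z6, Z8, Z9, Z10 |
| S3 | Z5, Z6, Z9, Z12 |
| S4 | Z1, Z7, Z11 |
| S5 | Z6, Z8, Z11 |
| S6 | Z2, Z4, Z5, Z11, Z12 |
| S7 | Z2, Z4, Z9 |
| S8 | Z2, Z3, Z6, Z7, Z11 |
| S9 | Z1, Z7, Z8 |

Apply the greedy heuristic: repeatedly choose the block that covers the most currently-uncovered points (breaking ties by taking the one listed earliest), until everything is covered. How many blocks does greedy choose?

4

Greedy: pick S1 (covers 5 new) → pick S2 (covers 3 new) → pick S6 (covers 3 new) → pick S4 (covers 1 new). Total picks: 4.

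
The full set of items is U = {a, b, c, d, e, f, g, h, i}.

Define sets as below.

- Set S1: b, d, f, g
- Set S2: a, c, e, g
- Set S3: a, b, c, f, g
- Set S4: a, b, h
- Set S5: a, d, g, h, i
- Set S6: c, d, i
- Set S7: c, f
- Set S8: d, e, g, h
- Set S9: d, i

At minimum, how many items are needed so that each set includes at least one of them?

The 3 items {a, c, d} hit every set.
The sets S4, S7, S9 are pairwise disjoint, so any hitting set needs a separate item for each — at least 3. Hence 3 is optimal.

3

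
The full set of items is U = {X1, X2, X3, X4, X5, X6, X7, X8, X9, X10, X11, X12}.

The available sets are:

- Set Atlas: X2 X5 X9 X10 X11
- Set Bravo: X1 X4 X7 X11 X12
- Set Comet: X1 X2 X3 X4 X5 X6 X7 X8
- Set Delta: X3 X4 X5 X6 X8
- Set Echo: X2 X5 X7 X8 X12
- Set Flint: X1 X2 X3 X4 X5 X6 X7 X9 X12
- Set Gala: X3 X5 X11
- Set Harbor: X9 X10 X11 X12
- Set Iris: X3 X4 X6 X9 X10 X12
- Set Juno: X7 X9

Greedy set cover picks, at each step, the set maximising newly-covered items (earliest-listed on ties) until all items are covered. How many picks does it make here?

Greedy: pick Flint (covers 9 new) → pick Atlas (covers 2 new) → pick Comet (covers 1 new). Total picks: 3.
(The true minimum cover uses only 2 sets, so greedy is not optimal here.)

3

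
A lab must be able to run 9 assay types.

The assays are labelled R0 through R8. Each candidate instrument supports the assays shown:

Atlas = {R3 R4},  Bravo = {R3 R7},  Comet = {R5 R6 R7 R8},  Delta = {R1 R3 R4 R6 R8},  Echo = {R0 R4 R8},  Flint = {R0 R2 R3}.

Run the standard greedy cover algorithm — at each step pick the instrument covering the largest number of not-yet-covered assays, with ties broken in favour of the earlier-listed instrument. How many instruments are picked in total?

3

Greedy: pick Delta (covers 5 new) → pick Comet (covers 2 new) → pick Flint (covers 2 new). Total picks: 3.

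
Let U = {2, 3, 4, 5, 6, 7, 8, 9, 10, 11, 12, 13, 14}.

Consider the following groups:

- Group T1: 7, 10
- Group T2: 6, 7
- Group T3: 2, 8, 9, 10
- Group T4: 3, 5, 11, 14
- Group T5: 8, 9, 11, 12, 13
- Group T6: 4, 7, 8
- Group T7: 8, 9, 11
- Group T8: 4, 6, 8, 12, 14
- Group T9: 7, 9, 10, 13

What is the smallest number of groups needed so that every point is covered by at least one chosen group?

4

T3, T4, T8, and T9 cover everything between them: the union {2, 3, 4, 5, 6, 7, 8, 9, 10, 11, 12, 13, 14} is all of U.
Only T3 contains 2, so T3 is forced; the remaining 9 points need at least 3 more groups (each remaining group adds at most 4) — so at least 4 groups are needed, and 4 is optimal.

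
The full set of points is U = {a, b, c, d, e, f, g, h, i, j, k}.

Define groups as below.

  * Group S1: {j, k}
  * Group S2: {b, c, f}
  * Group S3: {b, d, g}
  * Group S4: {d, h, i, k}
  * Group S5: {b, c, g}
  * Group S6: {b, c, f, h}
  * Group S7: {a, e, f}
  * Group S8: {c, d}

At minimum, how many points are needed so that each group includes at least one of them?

The 4 points {b, d, e, j} hit every group.
No choice of 3 points meets every group, so 4 is the minimum.

4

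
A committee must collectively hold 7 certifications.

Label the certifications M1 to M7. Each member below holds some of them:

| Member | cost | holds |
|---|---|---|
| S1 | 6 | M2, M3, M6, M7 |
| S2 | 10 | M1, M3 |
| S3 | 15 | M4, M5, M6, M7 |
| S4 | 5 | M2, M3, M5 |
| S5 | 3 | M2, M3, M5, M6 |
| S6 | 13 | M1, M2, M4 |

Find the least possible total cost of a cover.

22

S1, S5, S6 together cover every certification (S1 ∪ S5 ∪ S6 = {M1, M2, M3, M4, M5, M6, M7}); total cost 6 + 3 + 13 = 22.
No covering selection has total cost below 22.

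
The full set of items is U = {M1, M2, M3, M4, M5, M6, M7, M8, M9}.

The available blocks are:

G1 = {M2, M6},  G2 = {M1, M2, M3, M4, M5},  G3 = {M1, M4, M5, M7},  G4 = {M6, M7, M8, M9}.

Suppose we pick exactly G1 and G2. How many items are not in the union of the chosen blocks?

Union of G1, G2 = {M1, M2, M3, M4, M5, M6}.
Not covered: M7, M8, M9 — 3 items.

3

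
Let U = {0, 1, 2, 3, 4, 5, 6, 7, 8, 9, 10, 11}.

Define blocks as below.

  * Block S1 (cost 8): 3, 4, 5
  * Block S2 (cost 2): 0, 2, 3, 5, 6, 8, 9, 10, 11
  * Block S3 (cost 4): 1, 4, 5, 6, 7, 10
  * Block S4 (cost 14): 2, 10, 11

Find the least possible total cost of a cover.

S2, S3 together cover every point (S2 ∪ S3 = {0, 1, 2, 3, 4, 5, 6, 7, 8, 9, 10, 11}); total cost 2 + 4 = 6.
No covering selection has total cost below 6.

6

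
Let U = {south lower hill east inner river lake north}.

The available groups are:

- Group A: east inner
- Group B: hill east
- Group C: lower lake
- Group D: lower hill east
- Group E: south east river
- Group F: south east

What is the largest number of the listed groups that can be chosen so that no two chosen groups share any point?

2

C, F are pairwise disjoint (C={lower,lake}; F={south,east}).
Every remaining group overlaps one of these, and no 3 of the listed groups are pairwise disjoint, so 2 is the maximum.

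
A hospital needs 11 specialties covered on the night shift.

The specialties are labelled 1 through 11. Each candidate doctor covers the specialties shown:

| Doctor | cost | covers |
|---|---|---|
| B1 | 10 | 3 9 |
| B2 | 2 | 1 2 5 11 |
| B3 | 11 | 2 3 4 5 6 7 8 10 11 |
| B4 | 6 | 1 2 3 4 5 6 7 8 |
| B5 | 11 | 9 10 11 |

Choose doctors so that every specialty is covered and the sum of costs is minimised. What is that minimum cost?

B4, B5 together cover every specialty (B4 ∪ B5 = {1, 2, 3, 4, 5, 6, 7, 8, 9, 10, 11}); total cost 6 + 11 = 17.
The greedy pick B2, B4, B5 costs 19; no covering selection beats 17.

17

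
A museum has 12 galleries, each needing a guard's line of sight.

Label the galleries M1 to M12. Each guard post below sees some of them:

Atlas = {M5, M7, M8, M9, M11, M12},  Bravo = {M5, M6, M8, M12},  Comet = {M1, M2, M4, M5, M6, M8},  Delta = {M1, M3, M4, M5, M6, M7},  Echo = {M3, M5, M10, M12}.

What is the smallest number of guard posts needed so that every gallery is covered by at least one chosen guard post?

Take {Atlas, Comet, Echo}. Their union is {M1, M2, M3, M4, M5, M6, M7, M8, M9, M10, M11, M12}, which is all 12 galleries.
Only Comet contains M2, so Comet is forced; the remaining 6 galleries need at least 2 more guard posts (each remaining guard post adds at most 4) — so at least 3 guard posts are needed, and 3 is optimal.

3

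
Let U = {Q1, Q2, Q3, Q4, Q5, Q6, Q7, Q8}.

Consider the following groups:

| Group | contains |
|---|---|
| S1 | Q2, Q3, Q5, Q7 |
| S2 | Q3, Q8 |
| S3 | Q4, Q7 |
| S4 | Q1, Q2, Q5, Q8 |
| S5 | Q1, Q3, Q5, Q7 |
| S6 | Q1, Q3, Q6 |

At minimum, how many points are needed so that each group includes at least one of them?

3

The 3 points {Q2, Q3, Q4} hit every group.
No choice of 2 points meets every group, so 3 is the minimum.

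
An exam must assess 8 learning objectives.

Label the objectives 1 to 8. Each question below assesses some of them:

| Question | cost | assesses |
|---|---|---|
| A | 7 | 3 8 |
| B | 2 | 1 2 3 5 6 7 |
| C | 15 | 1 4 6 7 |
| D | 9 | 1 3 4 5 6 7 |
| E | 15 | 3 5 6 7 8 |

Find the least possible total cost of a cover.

18

A, B, D together cover every objective (A ∪ B ∪ D = {1, 2, 3, 4, 5, 6, 7, 8}); total cost 7 + 2 + 9 = 18.
No covering selection has total cost below 18.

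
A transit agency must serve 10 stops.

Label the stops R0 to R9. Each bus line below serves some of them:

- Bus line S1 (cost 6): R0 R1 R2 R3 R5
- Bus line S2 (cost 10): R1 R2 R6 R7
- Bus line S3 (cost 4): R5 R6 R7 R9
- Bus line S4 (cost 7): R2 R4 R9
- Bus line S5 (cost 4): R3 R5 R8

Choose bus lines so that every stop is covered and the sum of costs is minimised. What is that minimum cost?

S1, S3, S4, S5 together cover every stop (S1 ∪ S3 ∪ S4 ∪ S5 = {R0, R1, R2, R3, R4, R5, R6, R7, R8, R9}); total cost 6 + 4 + 7 + 4 = 21.
No covering selection has total cost below 21.

21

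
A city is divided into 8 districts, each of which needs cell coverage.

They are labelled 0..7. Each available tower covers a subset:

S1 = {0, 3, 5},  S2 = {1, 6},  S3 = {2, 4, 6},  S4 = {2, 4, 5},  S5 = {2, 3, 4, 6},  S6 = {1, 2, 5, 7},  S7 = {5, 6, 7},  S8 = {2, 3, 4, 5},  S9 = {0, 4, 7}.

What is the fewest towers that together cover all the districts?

Take {S1, S5, S6}. Their union is {0, 1, 2, 3, 4, 5, 6, 7}, which is all 8 districts.
No 2 of the 9 towers cover everything (all 36 combinations miss at least one district), so 3 is optimal.

3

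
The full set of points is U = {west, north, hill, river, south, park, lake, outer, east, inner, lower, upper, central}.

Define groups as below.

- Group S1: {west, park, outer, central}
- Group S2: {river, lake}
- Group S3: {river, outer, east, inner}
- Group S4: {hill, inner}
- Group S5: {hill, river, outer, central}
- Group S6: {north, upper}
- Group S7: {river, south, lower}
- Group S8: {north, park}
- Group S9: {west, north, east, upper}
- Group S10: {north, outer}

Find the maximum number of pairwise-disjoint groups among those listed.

S1, S2, S4, S6 are pairwise disjoint (S1={west,park,outer,central}; S2={river,lake}; S4={hill,inner}; S6={north,upper}).
Every remaining group overlaps one of these, and no 5 of the listed groups are pairwise disjoint, so 4 is the maximum.

4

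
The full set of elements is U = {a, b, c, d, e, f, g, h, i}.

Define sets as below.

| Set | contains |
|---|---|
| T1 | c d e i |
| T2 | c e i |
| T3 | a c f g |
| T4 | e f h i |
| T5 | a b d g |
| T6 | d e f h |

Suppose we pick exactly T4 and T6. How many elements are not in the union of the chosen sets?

Union of T4, T6 = {d, e, f, h, i}.
Not covered: a, b, c, g — 4 elements.

4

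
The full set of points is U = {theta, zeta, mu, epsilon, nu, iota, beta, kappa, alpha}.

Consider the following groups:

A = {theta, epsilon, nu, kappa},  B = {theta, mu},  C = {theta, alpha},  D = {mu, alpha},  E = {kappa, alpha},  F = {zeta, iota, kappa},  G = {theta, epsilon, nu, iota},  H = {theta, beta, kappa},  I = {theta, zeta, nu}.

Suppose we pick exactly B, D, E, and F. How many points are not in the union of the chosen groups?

3

Union of B, D, E, F = {theta, zeta, mu, iota, kappa, alpha}.
Not covered: epsilon, nu, beta — 3 points.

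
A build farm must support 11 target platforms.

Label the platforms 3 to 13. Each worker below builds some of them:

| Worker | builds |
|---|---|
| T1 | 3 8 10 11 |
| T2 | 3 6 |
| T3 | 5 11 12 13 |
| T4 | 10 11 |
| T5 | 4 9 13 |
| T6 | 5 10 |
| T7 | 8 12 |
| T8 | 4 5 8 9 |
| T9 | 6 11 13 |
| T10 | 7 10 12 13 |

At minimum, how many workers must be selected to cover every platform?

Take {T2, T8, T9, T10}. Their union is {3, 4, 5, 6, 7, 8, 9, 10, 11, 12, 13}, which is all 11 platforms.
No 3 of the 10 workers cover everything (all 120 combinations miss at least one platform), so 4 is optimal.

4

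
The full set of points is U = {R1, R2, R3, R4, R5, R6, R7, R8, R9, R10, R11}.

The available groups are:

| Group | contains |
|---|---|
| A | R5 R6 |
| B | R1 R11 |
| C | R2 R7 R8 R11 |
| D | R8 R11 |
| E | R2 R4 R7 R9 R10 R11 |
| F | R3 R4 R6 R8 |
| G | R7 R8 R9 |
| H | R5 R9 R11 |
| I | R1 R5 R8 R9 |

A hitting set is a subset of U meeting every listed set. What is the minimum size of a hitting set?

The 3 points {R6, R8, R11} hit every group.
The groups A, B, G are pairwise disjoint, so any hitting set needs a separate point for each — at least 3. Hence 3 is optimal.

3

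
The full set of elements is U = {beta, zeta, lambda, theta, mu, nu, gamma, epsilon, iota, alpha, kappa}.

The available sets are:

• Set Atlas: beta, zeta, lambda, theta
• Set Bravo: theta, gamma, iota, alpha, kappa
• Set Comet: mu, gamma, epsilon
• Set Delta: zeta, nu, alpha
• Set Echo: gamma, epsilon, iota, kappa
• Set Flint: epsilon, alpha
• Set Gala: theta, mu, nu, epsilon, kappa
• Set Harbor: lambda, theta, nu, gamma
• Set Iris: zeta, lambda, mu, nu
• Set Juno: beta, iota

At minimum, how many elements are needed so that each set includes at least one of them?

4

H = {zeta, lambda, epsilon, iota} meets every set (each contains at least one member of H), and |H| = 4.
No choice of 3 elements meets every set, so 4 is the minimum.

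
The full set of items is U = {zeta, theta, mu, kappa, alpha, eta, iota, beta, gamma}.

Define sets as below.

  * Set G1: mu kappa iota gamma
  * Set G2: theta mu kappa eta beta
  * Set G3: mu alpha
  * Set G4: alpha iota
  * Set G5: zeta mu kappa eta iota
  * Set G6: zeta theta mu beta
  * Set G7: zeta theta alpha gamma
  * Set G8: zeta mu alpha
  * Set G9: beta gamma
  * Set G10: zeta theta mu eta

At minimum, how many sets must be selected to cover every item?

3

G5, G6, and G7 cover everything between them: the union {zeta, theta, mu, kappa, alpha, eta, iota, beta, gamma} is all of U.
No 2 of the 10 sets cover everything (all 45 combinations miss at least one item), so 3 is optimal.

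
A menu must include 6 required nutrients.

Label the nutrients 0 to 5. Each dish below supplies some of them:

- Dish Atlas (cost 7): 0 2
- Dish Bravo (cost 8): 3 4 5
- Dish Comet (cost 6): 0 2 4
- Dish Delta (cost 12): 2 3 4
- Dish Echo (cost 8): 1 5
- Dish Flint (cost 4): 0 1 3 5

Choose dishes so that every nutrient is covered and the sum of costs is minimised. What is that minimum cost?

Comet, Flint together cover every nutrient (Comet ∪ Flint = {0, 1, 2, 3, 4, 5}); total cost 6 + 4 = 10.
No covering selection has total cost below 10.

10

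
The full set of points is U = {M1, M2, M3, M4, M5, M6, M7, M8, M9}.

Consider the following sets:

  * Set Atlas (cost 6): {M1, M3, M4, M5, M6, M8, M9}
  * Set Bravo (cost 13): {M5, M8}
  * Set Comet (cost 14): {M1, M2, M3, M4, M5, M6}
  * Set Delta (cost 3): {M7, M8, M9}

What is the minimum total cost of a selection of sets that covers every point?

17

Comet, Delta together cover every point (Comet ∪ Delta = {M1, M2, M3, M4, M5, M6, M7, M8, M9}); total cost 14 + 3 = 17.
The greedy pick Atlas, Delta, Comet costs 23; no covering selection beats 17.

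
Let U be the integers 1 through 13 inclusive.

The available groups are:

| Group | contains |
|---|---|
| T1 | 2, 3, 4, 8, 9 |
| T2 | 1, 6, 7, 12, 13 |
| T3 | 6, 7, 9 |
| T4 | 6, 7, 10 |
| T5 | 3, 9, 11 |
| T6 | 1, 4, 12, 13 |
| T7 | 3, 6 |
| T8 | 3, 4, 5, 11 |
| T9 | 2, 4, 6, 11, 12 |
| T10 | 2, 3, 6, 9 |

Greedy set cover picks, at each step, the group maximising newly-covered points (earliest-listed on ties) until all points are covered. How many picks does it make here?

4

Greedy: pick T1 (covers 5 new) → pick T2 (covers 5 new) → pick T8 (covers 2 new) → pick T4 (covers 1 new). Total picks: 4.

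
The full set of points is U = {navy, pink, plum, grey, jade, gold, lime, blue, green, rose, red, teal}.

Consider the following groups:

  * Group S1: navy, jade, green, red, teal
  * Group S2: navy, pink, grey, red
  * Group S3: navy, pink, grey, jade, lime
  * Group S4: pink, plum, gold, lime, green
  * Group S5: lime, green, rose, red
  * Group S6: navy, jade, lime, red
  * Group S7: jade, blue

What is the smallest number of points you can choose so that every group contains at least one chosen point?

3

H = {pink, jade, rose} meets every group (each contains at least one member of H), and |H| = 3.
No choice of 2 points meets every group, so 3 is the minimum.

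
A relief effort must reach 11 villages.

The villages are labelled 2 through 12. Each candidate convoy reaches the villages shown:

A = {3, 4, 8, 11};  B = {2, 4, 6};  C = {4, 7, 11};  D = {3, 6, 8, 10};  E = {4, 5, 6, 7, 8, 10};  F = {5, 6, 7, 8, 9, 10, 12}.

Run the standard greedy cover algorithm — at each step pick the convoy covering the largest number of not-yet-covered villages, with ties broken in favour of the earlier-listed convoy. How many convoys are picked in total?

Greedy: pick F (covers 7 new) → pick A (covers 3 new) → pick B (covers 1 new). Total picks: 3.

3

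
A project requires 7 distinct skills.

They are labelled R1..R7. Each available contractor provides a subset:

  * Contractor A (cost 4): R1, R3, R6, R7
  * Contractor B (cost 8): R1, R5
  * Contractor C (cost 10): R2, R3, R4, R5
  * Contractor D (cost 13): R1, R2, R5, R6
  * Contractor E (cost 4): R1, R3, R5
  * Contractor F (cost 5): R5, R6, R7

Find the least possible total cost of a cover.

14

A, C together cover every skill (A ∪ C = {R1, R2, R3, R4, R5, R6, R7}); total cost 4 + 10 = 14.
No covering selection has total cost below 14.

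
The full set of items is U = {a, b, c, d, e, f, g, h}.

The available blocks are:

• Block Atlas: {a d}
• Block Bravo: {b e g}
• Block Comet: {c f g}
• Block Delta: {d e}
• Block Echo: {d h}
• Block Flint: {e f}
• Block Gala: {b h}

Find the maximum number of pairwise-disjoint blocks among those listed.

Comet, Delta, Gala are pairwise disjoint (Comet={c,f,g}; Delta={d,e}; Gala={b,h}).
Every remaining block overlaps one of these, and no 4 of the listed blocks are pairwise disjoint, so 3 is the maximum.

3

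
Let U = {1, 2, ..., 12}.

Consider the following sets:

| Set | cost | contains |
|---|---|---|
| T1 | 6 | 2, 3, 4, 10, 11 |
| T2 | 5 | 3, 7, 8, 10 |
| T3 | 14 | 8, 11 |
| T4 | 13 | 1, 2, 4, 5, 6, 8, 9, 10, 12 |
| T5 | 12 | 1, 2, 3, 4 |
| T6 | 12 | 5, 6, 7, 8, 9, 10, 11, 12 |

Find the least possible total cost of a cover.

24

T5, T6 together cover every point (T5 ∪ T6 = {1, 2, 3, 4, 5, 6, 7, 8, 9, 10, 11, 12}); total cost 12 + 12 = 24.
The greedy pick T1, T6, T5 costs 30; no covering selection beats 24.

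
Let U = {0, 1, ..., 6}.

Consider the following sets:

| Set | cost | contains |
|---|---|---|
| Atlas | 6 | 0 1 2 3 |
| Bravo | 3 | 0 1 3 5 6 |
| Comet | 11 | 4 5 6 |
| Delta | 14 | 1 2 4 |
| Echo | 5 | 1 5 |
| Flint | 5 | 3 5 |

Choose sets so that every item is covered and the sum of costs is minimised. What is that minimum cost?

Atlas, Comet together cover every item (Atlas ∪ Comet = {0, 1, 2, 3, 4, 5, 6}); total cost 6 + 11 = 17.
The greedy pick Bravo, Atlas, Comet costs 20; no covering selection beats 17.

17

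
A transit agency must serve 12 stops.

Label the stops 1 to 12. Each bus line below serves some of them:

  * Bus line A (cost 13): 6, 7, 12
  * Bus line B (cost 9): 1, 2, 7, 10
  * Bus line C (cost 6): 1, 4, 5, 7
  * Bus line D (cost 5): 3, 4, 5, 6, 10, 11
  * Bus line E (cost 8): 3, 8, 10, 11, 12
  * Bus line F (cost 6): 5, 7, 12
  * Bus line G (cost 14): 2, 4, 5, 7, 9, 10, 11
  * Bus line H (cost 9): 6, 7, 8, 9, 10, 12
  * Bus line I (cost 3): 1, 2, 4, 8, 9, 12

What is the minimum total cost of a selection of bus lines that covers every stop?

14

C, D, I together cover every stop (C ∪ D ∪ I = {1, 2, 3, 4, 5, 6, 7, 8, 9, 10, 11, 12}); total cost 6 + 5 + 3 = 14.
No covering selection has total cost below 14.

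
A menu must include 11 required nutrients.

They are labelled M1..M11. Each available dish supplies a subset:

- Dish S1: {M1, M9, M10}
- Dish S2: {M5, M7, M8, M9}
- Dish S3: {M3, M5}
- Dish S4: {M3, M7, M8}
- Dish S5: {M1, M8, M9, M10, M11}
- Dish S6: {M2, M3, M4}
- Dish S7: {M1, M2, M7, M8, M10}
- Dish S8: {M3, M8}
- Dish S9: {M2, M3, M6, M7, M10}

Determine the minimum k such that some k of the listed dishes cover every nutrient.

4

S3 and S5 and S6 and S9 together: S3 ∪ S5 ∪ S6 ∪ S9 = {M1, M2, M3, M4, M5, M6, M7, M8, M9, M10, M11} — every nutrient is covered.
No 3 of the 9 dishes cover everything (all 84 combinations miss at least one nutrient), so 4 is optimal.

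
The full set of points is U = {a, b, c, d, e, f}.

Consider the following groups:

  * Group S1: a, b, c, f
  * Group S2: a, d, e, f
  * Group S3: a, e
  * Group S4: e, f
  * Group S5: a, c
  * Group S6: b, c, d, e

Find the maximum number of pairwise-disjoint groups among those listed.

S4, S5 are pairwise disjoint (S4={e,f}; S5={a,c}).
Every remaining group overlaps one of these, and no 3 of the listed groups are pairwise disjoint, so 2 is the maximum.

2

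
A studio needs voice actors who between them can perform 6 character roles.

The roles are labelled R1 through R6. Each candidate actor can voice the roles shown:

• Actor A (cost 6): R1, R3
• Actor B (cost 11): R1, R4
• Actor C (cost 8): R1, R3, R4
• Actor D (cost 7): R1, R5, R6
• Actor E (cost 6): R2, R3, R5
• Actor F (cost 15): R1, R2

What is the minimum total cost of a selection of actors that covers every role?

21

C, D, E together cover every role (C ∪ D ∪ E = {R1, R2, R3, R4, R5, R6}); total cost 8 + 7 + 6 = 21.
No covering selection has total cost below 21.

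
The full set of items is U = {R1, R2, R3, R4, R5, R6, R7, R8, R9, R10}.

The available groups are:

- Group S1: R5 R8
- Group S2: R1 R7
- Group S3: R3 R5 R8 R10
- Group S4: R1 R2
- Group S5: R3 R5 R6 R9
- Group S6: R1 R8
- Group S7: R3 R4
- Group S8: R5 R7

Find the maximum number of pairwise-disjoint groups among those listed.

S6, S7, S8 are pairwise disjoint (S6={R1,R8}; S7={R3,R4}; S8={R5,R7}).
Every remaining group overlaps one of these, and no 4 of the listed groups are pairwise disjoint, so 3 is the maximum.

3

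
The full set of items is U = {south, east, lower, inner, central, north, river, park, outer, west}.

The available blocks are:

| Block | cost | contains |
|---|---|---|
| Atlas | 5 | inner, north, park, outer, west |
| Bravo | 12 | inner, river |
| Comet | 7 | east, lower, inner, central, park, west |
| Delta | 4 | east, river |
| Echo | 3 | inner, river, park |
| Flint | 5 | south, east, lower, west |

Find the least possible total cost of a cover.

Atlas, Comet, Echo, Flint together cover every item (Atlas ∪ Comet ∪ Echo ∪ Flint = {south, east, lower, inner, central, north, river, park, outer, west}); total cost 5 + 7 + 3 + 5 = 20.
No covering selection has total cost below 20.

20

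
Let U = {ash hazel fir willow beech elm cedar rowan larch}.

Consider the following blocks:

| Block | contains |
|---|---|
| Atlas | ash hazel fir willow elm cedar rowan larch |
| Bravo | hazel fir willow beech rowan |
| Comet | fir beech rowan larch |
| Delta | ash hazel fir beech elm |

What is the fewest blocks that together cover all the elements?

Take {Atlas, Comet}. Their union is {ash, hazel, fir, willow, beech, elm, cedar, rowan, larch}, which is all 9 elements.
No single block has all 9 elements (the largest, Atlas, has 8), so 2 is optimal.

2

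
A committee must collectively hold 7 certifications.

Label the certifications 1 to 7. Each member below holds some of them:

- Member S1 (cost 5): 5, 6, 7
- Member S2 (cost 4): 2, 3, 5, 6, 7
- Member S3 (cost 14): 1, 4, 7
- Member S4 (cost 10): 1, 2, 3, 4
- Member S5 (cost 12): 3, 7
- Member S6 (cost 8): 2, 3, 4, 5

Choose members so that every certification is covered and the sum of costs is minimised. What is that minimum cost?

14

S2, S4 together cover every certification (S2 ∪ S4 = {1, 2, 3, 4, 5, 6, 7}); total cost 4 + 10 = 14.
No covering selection has total cost below 14.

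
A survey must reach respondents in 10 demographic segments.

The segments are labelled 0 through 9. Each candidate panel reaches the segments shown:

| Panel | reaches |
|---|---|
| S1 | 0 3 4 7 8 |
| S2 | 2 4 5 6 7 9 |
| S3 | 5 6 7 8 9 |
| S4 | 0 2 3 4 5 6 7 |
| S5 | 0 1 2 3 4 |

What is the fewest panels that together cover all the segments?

2

S3 and S5 together: S3 ∪ S5 = {0, 1, 2, 3, 4, 5, 6, 7, 8, 9} — every segment is covered.
No single panel has all 10 segments (the largest, S4, has 7), so 2 is optimal.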